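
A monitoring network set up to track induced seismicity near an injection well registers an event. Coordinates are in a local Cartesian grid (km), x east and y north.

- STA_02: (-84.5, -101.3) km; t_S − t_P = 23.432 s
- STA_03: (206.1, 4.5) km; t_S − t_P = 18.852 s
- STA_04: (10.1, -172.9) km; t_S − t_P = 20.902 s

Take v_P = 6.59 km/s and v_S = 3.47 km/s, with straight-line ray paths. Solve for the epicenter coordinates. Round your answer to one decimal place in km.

73.2 km east, -33.3 km north

Distance from S−P lag: d = Δt · v_P v_S / (v_P − v_S) = Δt · (6.59·3.47)/(6.59−3.47) ≈ 7.3293·Δt.
So d_STA_02 = 171.74, d_STA_03 = 138.17, d_STA_04 = 153.20 km.
Circle about each station: (x + 84.5)² + (y + 101.3)² = 171.74²; (x − 206.1)² + (y − 4.5)² = 138.17²; (x − 10.1)² + (y + 172.9)² = 153.20².
Subtracting the STA_02 equation from the STA_03 and STA_04 equations removes the quadratic terms:
581.2 x + 211.6 y = 35499.20
189.2 x − 143.2 y = 18618.87
Solving the 2×2 system: x ≈ 73.2, y ≈ -33.3 km.
Check against STA_02 (with the unrounded x, y): √((x + 84.5)²+(y + 101.3)²) = 171.74 ≈ 171.74 km. ✓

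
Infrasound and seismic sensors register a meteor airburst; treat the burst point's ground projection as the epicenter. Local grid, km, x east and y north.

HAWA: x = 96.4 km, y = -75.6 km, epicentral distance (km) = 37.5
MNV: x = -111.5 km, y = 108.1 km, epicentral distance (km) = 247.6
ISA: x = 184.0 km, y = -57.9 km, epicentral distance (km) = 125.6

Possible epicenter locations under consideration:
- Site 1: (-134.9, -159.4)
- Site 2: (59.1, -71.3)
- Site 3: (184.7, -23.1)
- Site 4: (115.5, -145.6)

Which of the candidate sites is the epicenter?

Site 2

For each candidate, compare |candidate − station| to the reported distance:
Site 1: residuals HAWA 208.5, MNV 20.9, ISA 209.1 → max 209.1 km
Site 2: residuals HAWA 0.0, MNV 0.0, ISA 0.0 → max 0.0 km
Site 3: residuals HAWA 65.2, MNV 76.4, ISA 90.8 → max 90.8 km
Site 4: residuals HAWA 35.1, MNV 92.8, ISA 14.3 → max 92.8 km
Only Site 2 has all residuals ≈ 0.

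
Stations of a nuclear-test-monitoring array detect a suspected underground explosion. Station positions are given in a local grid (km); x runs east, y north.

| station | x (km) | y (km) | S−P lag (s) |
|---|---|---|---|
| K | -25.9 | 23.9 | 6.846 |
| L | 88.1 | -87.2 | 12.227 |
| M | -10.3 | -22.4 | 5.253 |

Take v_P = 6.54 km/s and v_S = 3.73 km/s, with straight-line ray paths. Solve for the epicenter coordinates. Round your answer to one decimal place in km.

28.9 km east, 0.9 km north

Distance from S−P lag: d = Δt · v_P v_S / (v_P − v_S) = Δt · (6.54·3.73)/(6.54−3.73) ≈ 8.6812·Δt.
So d_K = 59.43, d_L = 106.15, d_M = 45.60 km.
Circle about each station: (x + 25.9)² + (y − 23.9)² = 59.43²; (x − 88.1)² + (y + 87.2)² = 106.15²; (x + 10.3)² + (y + 22.4)² = 45.60².
Subtracting the K equation from the L and M equations removes the quadratic terms:
228.0 x − 222.2 y = 6387.53
31.2 x − 92.6 y = 818.39
Solving the 2×2 system: x ≈ 28.9, y ≈ 0.9 km.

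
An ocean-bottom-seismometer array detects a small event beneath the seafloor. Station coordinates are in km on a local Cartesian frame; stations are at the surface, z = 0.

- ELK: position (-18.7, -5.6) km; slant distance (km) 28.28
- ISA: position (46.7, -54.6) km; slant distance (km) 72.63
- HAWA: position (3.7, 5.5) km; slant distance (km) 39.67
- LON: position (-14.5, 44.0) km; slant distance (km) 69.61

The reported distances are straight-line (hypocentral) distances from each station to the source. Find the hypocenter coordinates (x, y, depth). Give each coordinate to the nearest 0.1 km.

(-14.0, -21.8, 22.7)

Each station gives a sphere (x−x_i)² + (y−y_i)² + z² = d_i² (stations at z=0).
Subtracting the ELK sphere from ISA and HAWA: z² cancels, leaving linear equations in x and y:
130.8 x − 98.0 y = 305.64
44.8 x + 22.2 y = -1111.06
Solving: x ≈ -13.997, y ≈ -21.801 km (keep extra digits for the depth step; rounded: -14.0, -21.8).
Then from the ELK sphere: z² = 28.28² − (x + 18.7)² − (y + 5.6)² with x = -13.997, y = -21.801, so z ≈ 22.697 ≈ 22.7 km.
Check against LON (with the unrounded solution): distance 69.61 ≈ 69.61 km. ✓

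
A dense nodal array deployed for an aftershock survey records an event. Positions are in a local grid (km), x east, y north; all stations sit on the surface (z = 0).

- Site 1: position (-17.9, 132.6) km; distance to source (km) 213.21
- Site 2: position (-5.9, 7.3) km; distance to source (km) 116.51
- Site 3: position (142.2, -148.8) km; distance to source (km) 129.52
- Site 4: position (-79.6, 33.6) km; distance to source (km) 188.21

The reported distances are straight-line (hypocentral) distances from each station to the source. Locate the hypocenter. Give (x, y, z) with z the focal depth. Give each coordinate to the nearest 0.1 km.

x ≈ 80.9 km, y ≈ -48.4 km, depth ≈ 54.2 km

Each station gives a sphere (x−x_i)² + (y−y_i)² + z² = d_i² (stations at z=0).
Subtracting the Site 1 sphere from Site 2 and Site 3: z² cancels, leaving linear equations in x and y:
24.0 x − 250.6 y = 14068.85
320.2 x − 562.8 y = 53142.18
Solving: x ≈ 80.909, y ≈ -48.392 km (keep extra digits for the depth step; rounded: 80.9, -48.4).
Then from the Site 1 sphere: z² = 213.21² − (x + 17.9)² − (y − 132.6)² with x = 80.909, y = -48.392, so z ≈ 54.196 ≈ 54.2 km.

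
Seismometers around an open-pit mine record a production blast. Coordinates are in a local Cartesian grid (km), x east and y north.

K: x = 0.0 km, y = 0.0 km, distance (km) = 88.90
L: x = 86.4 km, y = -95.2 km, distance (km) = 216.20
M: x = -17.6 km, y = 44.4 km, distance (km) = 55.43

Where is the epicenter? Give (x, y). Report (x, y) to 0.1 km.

Circle about each station: x² + y² = 88.90²; (x − 86.4)² + (y + 95.2)² = 216.20²; (x + 17.6)² + (y − 44.4)² = 55.43².
Subtracting the K equation from the L and M equations removes the quadratic terms:
172.8 x − 190.4 y = -22311.23
-35.2 x + 88.8 y = 7111.85
Solving the 2×2 system: x ≈ -72.6, y ≈ 51.3 km.

x ≈ -72.6 km, y ≈ 51.3 km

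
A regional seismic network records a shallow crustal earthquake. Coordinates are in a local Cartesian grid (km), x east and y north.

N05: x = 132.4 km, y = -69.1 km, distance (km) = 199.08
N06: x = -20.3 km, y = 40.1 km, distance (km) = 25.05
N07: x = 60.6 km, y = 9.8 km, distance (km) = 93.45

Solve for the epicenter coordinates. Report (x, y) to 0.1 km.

Circle about each station: (x − 132.4)² + (y + 69.1)² = 199.08²; (x + 20.3)² + (y − 40.1)² = 25.05²; (x − 60.6)² + (y − 9.8)² = 93.45².
Subtracting pairs of circle equations eliminates x²+y² and gives linear equations (the radical axes):
-305.4 x + 218.4 y = 18720.87
-143.6 x + 157.8 y = 12363.77
Solving the 2×2 system: x ≈ -15.1, y ≈ 64.6 km.

(-15.1, 64.6)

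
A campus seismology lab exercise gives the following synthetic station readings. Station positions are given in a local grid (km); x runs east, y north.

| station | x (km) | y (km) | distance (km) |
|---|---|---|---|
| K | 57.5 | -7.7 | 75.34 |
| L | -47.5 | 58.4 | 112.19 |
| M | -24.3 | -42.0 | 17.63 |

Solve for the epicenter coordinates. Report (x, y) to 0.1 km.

Circle about each station: (x − 57.5)² + (y + 7.7)² = 75.34²; (x + 47.5)² + (y − 58.4)² = 112.19²; (x + 24.3)² + (y + 42.0)² = 17.63².
Subtracting pairs of circle equations eliminates x²+y² and gives linear equations (the radical axes):
-210.0 x + 132.2 y = -4609.21
-163.6 x − 68.6 y = 4354.25
Solving the 2×2 system: x ≈ -7.2, y ≈ -46.3 km.
Check against K (with the unrounded x, y): √((x − 57.5)²+(y + 7.7)²) = 75.34 ≈ 75.34 km. ✓

(-7.2, -46.3)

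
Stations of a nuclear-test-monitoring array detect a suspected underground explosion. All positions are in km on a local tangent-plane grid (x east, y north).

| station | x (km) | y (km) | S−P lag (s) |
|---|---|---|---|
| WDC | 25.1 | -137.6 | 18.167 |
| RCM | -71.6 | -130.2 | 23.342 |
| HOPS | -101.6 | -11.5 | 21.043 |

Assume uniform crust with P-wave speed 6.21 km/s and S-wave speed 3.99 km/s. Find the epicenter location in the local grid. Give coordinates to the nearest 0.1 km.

(128.2, 37.0)

Distance from S−P lag: d = Δt · v_P v_S / (v_P − v_S) = Δt · (6.21·3.99)/(6.21−3.99) ≈ 11.1612·Δt.
So d_WDC = 202.77, d_RCM = 260.53, d_HOPS = 234.87 km.
Circle about each station: (x − 25.1)² + (y + 137.6)² = 202.77²; (x + 71.6)² + (y + 130.2)² = 260.53²; (x + 101.6)² + (y + 11.5)² = 234.87².
Subtracting the WDC equation from the RCM and HOPS equations removes the quadratic terms:
-193.4 x + 14.8 y = -24245.38
-253.4 x + 252.2 y = -23157.20
Solving the 2×2 system: x ≈ 128.2, y ≈ 37.0 km.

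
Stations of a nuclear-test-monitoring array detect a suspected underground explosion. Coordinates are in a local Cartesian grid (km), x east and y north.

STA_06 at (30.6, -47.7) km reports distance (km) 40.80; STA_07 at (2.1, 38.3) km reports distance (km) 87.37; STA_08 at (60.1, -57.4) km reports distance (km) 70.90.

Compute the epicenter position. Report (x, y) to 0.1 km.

x ≈ -10.2 km, y ≈ -48.2 km

Circle about each station: (x − 30.6)² + (y + 47.7)² = 40.80²; (x − 2.1)² + (y − 38.3)² = 87.37²; (x − 60.1)² + (y + 57.4)² = 70.90².
Subtracting pairs of circle equations eliminates x²+y² and gives linear equations (the radical axes):
-57.0 x + 172.0 y = -7709.23
59.0 x − 19.4 y = 332.95
Solving the 2×2 system: x ≈ -10.2, y ≈ -48.2 km.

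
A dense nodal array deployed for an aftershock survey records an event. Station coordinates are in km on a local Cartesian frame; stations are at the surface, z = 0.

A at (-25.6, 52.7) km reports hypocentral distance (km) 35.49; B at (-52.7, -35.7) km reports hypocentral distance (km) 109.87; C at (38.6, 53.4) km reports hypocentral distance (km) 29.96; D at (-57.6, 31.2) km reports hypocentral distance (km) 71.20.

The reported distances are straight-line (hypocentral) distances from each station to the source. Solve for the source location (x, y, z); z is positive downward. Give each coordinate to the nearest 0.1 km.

Each station gives a sphere (x−x_i)² + (y−y_i)² + z² = d_i² (stations at z=0).
Subtracting the A sphere from B and C: z² cancels, leaving linear equations in x and y:
-54.2 x − 176.8 y = -10192.75
128.4 x + 1.4 y = 1270.81
Solving: x ≈ 9.300, y ≈ 54.800 km (keep extra digits for the depth step; rounded: 9.3, 54.8).
Then from the A sphere: z² = 35.49² − (x + 25.6)² − (y − 52.7)² with x = 9.300, y = 54.800, so z ≈ 6.093 ≈ 6.1 km.
Check against D (with the unrounded solution): distance 71.20 ≈ 71.20 km. ✓

(9.3, 54.8, 6.1)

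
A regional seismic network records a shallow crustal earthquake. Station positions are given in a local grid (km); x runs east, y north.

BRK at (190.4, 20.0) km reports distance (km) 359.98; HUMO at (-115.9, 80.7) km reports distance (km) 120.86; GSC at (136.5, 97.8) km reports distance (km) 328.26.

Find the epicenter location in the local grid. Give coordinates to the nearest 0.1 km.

Circle about each station: (x − 190.4)² + (y − 20.0)² = 359.98²; (x + 115.9)² + (y − 80.7)² = 120.86²; (x − 136.5)² + (y − 97.8)² = 328.26².
Subtracting pairs of circle equations eliminates x²+y² and gives linear equations (the radical axes):
-612.6 x + 121.4 y = 98271.60
-107.8 x + 155.6 y = 13375.90
Solving the 2×2 system: x ≈ -166.2, y ≈ -29.2 km.
Check against BRK (with the unrounded x, y): √((x − 190.4)²+(y − 20.0)²) = 359.98 ≈ 359.98 km. ✓

(-166.2, -29.2)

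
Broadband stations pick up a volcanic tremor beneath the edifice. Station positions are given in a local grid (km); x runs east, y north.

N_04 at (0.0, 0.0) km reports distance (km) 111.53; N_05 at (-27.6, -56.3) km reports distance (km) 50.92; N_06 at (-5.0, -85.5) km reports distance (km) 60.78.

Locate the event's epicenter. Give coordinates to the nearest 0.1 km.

-65.6 km east, -90.2 km north

Circle about each station: x² + y² = 111.53²; (x + 27.6)² + (y + 56.3)² = 50.92²; (x + 5.0)² + (y + 85.5)² = 60.78².
Subtracting the N_04 equation from the N_05 and N_06 equations removes the quadratic terms:
-55.2 x − 112.6 y = 13777.54
-10.0 x − 171.0 y = 16079.98
Solving the 2×2 system: x ≈ -65.6, y ≈ -90.2 km.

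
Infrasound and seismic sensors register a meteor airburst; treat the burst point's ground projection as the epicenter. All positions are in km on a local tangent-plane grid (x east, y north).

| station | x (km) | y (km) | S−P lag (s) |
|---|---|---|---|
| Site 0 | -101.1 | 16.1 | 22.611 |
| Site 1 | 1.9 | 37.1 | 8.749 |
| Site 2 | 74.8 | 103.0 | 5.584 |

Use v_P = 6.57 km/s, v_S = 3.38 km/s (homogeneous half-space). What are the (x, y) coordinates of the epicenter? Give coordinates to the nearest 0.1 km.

Distance from S−P lag: d = Δt · v_P v_S / (v_P − v_S) = Δt · (6.57·3.38)/(6.57−3.38) ≈ 6.9613·Δt.
So d_Site 0 = 157.40, d_Site 1 = 60.90, d_Site 2 = 38.87 km.
Circle about each station: (x + 101.1)² + (y − 16.1)² = 157.40²; (x − 1.9)² + (y − 37.1)² = 60.90²; (x − 74.8)² + (y − 103.0)² = 38.87².
Subtracting pairs of circle equations eliminates x²+y² and gives linear equations (the radical axes):
206.0 x + 42.0 y = 11965.55
351.8 x + 173.8 y = 28987.50
Solving the 2×2 system: x ≈ 41.0, y ≈ 83.8 km.

x ≈ 41.0 km, y ≈ 83.8 km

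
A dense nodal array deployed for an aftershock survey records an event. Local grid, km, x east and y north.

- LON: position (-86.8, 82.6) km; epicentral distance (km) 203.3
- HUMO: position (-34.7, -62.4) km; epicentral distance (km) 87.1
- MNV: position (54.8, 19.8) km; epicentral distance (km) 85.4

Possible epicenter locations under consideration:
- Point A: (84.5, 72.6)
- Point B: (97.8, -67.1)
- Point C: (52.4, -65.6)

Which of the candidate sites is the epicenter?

For each candidate, compare |candidate − station| to the reported distance:
Point A: residuals LON 31.7, HUMO 93.0, MNV 24.8 → max 93.0 km
Point B: residuals LON 34.4, HUMO 45.5, MNV 11.6 → max 45.5 km
Point C: residuals LON 0.0, HUMO 0.1, MNV 0.0 → max 0.1 km
Only Point C has all residuals ≈ 0.

Point C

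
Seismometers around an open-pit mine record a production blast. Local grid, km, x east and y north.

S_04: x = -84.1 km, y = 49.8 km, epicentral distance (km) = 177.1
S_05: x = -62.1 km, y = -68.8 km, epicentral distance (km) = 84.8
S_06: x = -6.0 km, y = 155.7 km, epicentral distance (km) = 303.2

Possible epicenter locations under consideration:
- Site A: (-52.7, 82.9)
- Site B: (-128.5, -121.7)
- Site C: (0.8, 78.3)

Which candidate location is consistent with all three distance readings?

Site B

For each candidate, compare |candidate − station| to the reported distance:
Site A: residuals S_04 131.5, S_05 67.2, S_06 216.7 → max 216.7 km
Site B: residuals S_04 0.1, S_05 0.1, S_06 0.0 → max 0.1 km
Site C: residuals S_04 87.5, S_05 75.2, S_06 225.5 → max 225.5 km
Only Site B has all residuals ≈ 0.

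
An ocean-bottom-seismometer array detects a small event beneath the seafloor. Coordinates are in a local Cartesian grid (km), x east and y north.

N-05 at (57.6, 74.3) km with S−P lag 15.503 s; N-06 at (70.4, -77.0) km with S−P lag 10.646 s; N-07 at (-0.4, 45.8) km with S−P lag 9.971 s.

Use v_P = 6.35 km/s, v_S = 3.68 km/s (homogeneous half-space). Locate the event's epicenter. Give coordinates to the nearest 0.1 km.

Distance from S−P lag: d = Δt · v_P v_S / (v_P − v_S) = Δt · (6.35·3.68)/(6.35−3.68) ≈ 8.7521·Δt.
So d_N-05 = 135.68, d_N-06 = 93.17, d_N-07 = 87.27 km.
Circle about each station: (x − 57.6)² + (y − 74.3)² = 135.68²; (x − 70.4)² + (y + 77.0)² = 93.17²; (x + 0.4)² + (y − 45.8)² = 87.27².
Subtracting the N-05 equation from the N-06 and N-07 equations removes the quadratic terms:
25.6 x − 302.6 y = 11775.32
-116.0 x − 57.0 y = 4052.56
Solving the 2×2 system: x ≈ -15.2, y ≈ -40.2 km.

(-15.2, -40.2)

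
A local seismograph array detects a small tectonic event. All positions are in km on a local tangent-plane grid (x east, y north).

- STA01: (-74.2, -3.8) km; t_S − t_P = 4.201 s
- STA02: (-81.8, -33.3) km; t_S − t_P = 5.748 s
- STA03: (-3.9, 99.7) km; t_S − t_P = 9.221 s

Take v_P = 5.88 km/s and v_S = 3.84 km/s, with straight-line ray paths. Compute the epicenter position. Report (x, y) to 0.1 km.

Distance from S−P lag: d = Δt · v_P v_S / (v_P − v_S) = Δt · (5.88·3.84)/(5.88−3.84) ≈ 11.0682·Δt.
So d_STA01 = 46.50, d_STA02 = 63.62, d_STA03 = 102.06 km.
Circle about each station: (x + 74.2)² + (y + 3.8)² = 46.50²; (x + 81.8)² + (y + 33.3)² = 63.62²; (x + 3.9)² + (y − 99.7)² = 102.06².
Subtracting pairs of circle equations eliminates x²+y² and gives linear equations (the radical axes):
-15.2 x − 59.0 y = 394.80
140.6 x + 207.0 y = -3818.77
Solving the 2×2 system: x ≈ -27.9, y ≈ 0.5 km.

(-27.9, 0.5)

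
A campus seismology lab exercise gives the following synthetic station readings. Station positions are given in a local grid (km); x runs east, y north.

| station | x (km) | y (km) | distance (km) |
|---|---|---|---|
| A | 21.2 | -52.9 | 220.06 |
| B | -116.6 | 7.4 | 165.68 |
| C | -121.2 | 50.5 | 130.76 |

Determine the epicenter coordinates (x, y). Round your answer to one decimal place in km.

Circle about each station: (x − 21.2)² + (y + 52.9)² = 220.06²; (x + 116.6)² + (y − 7.4)² = 165.68²; (x + 121.2)² + (y − 50.5)² = 130.76².
Subtracting pairs of circle equations eliminates x²+y² and gives linear equations (the radical axes):
-275.6 x + 120.6 y = 31379.01
-284.8 x + 206.8 y = 45320.07
Solving the 2×2 system: x ≈ -45.2, y ≈ 156.9 km.

x ≈ -45.2 km, y ≈ 156.9 km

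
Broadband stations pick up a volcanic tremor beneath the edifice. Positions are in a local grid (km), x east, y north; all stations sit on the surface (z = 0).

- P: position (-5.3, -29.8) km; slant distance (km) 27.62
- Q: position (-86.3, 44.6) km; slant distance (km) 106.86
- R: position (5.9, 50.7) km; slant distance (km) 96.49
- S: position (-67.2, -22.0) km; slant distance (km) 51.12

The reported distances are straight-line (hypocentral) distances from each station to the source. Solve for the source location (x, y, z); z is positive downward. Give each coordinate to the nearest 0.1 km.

(-23.0, -39.4, 18.9)

Each station gives a sphere (x−x_i)² + (y−y_i)² + z² = d_i² (stations at z=0).
Subtracting the P sphere from Q and R: z² cancels, leaving linear equations in x and y:
-162.0 x + 148.8 y = -2135.48
22.4 x + 161.0 y = -6858.29
Solving: x ≈ -23.005, y ≈ -39.397 km (keep extra digits for the depth step; rounded: -23.0, -39.4).
Then from the P sphere: z² = 27.62² − (x + 5.3)² − (y + 29.8)² with x = -23.005, y = -39.397, so z ≈ 18.902 ≈ 18.9 km.
Check against S (with the unrounded solution): distance 51.12 ≈ 51.12 km. ✓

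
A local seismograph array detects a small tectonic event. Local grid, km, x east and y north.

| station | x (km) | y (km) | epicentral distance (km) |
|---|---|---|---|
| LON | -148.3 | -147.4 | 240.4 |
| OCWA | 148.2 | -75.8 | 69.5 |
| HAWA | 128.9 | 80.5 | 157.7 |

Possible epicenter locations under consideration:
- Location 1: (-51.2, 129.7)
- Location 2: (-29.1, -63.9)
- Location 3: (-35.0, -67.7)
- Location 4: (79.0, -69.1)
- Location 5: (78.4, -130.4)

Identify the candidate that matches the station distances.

Location 4

For each candidate, compare |candidate − station| to the reported distance:
Location 1: residuals LON 53.2, OCWA 216.8, HAWA 29.0 → max 216.8 km
Location 2: residuals LON 94.9, OCWA 108.2, HAWA 56.3 → max 108.2 km
Location 3: residuals LON 101.9, OCWA 113.9, HAWA 63.3 → max 113.9 km
Location 4: residuals LON 0.0, OCWA 0.0, HAWA 0.0 → max 0.0 km
Location 5: residuals LON 13.1, OCWA 19.1, HAWA 59.2 → max 59.2 km
Only Location 4 has all residuals ≈ 0.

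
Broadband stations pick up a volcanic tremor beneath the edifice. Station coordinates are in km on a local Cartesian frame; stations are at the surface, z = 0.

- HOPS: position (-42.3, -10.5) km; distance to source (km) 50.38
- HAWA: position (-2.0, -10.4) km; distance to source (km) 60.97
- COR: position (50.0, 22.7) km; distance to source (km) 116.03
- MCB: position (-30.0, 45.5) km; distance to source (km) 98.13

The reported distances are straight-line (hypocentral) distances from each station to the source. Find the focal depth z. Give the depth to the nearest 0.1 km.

35.6 km

Each station gives a sphere (x−x_i)² + (y−y_i)² + z² = d_i² (stations at z=0).
Subtracting the HOPS sphere from HAWA and COR: z² cancels, leaving linear equations in x and y:
80.6 x + 0.2 y = -2966.58
184.6 x + 66.4 y = -9809.07
Solving: x ≈ -36.693, y ≈ -45.717 km (keep extra digits for the depth step; rounded: -36.7, -45.7).
Then from the HOPS sphere: z² = 50.38² − (x + 42.3)² − (y + 10.5)² with x = -36.693, y = -45.717, so z ≈ 35.587 ≈ 35.6 km.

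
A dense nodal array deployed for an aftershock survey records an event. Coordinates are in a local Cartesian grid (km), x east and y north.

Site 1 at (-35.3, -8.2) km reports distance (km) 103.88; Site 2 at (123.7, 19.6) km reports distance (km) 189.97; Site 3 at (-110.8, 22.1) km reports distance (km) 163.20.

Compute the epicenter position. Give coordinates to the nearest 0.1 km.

Circle about each station: (x + 35.3)² + (y + 8.2)² = 103.88²; (x − 123.7)² + (y − 19.6)² = 189.97²; (x + 110.8)² + (y − 22.1)² = 163.20².
Subtracting the Site 1 equation from the Site 2 and Site 3 equations removes the quadratic terms:
318.0 x + 55.6 y = -10925.03
-151.0 x + 60.6 y = -4391.47
Solving the 2×2 system: x ≈ -15.1, y ≈ -110.1 km.
Check against Site 1 (with the unrounded x, y): √((x + 35.3)²+(y + 8.2)²) = 103.89 ≈ 103.88 km. ✓

(-15.1, -110.1)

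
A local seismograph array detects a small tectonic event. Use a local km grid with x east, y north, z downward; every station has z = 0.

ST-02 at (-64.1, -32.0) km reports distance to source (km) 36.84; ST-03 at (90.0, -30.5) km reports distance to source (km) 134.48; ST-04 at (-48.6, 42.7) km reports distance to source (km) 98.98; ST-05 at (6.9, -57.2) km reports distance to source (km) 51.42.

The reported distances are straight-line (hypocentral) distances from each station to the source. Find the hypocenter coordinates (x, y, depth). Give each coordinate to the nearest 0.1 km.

Each station gives a sphere (x−x_i)² + (y−y_i)² + z² = d_i² (stations at z=0).
Subtracting the ST-02 sphere from ST-03 and ST-04: z² cancels, leaving linear equations in x and y:
308.2 x + 3.0 y = -12830.24
31.0 x + 149.4 y = -9387.41
Solving: x ≈ -41.101, y ≈ -54.306 km (keep extra digits for the depth step; rounded: -41.1, -54.3).
Then from the ST-02 sphere: z² = 36.84² − (x + 64.1)² − (y + 32.0)² with x = -41.101, y = -54.306, so z ≈ 18.184 ≈ 18.2 km.

(-41.1, -54.3, 18.2)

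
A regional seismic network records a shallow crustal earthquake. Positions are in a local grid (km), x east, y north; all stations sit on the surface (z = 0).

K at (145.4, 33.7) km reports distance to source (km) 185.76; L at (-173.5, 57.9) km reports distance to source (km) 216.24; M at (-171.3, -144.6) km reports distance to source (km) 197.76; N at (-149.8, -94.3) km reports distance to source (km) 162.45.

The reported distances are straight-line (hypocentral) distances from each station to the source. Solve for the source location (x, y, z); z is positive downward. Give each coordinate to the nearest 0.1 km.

x ≈ -2.9 km, y ≈ -60.4 km, depth ≈ 60.5 km

Each station gives a sphere (x−x_i)² + (y−y_i)² + z² = d_i² (stations at z=0).
Subtracting the K sphere from L and M: z² cancels, leaving linear equations in x and y:
-637.8 x + 48.4 y = -1075.15
-633.4 x − 356.6 y = 23373.76
Solving: x ≈ -2.898, y ≈ -60.399 km (keep extra digits for the depth step; rounded: -2.9, -60.4).
Then from the K sphere: z² = 185.76² − (x − 145.4)² − (y − 33.7)² with x = -2.898, y = -60.399, so z ≈ 60.497 ≈ 60.5 km.
Check against N (with the unrounded solution): distance 162.45 ≈ 162.45 km. ✓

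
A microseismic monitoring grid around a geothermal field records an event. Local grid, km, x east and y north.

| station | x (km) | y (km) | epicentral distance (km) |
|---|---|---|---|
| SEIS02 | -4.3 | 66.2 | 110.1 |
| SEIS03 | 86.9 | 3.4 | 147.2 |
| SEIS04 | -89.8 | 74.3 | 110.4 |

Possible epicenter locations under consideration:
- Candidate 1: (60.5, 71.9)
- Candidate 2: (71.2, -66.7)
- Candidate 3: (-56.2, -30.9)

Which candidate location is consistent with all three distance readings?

For each candidate, compare |candidate − station| to the reported distance:
Candidate 1: residuals SEIS02 45.0, SEIS03 73.8, SEIS04 39.9 → max 73.8 km
Candidate 2: residuals SEIS02 42.7, SEIS03 75.4, SEIS04 103.6 → max 103.6 km
Candidate 3: residuals SEIS02 0.0, SEIS03 0.0, SEIS04 0.0 → max 0.0 km
Only Candidate 3 has all residuals ≈ 0.

Candidate 3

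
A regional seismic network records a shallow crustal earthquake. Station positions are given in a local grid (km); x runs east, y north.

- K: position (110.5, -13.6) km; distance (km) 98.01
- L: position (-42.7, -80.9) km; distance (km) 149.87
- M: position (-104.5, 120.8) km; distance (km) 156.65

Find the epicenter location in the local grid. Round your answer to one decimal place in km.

(34.1, 47.8)

Circle about each station: (x − 110.5)² + (y + 13.6)² = 98.01²; (x + 42.7)² + (y + 80.9)² = 149.87²; (x + 104.5)² + (y − 120.8)² = 156.65².
Subtracting the K equation from the L and M equations removes the quadratic terms:
-306.4 x − 134.6 y = -16882.17
-430.0 x + 268.8 y = -1815.58
Solving the 2×2 system: x ≈ 34.1, y ≈ 47.8 km.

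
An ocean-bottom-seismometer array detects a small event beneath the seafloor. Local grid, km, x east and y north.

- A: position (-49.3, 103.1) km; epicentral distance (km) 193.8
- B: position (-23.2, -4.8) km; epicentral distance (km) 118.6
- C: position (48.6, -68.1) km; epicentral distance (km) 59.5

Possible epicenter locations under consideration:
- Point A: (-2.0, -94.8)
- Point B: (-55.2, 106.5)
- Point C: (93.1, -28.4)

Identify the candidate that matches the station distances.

For each candidate, compare |candidate − station| to the reported distance:
Point A: residuals A 9.7, B 26.1, C 2.3 → max 26.1 km
Point B: residuals A 187.0, B 2.8, C 143.6 → max 187.0 km
Point C: residuals A 0.0, B 0.1, C 0.1 → max 0.1 km
Only Point C has all residuals ≈ 0.

Point C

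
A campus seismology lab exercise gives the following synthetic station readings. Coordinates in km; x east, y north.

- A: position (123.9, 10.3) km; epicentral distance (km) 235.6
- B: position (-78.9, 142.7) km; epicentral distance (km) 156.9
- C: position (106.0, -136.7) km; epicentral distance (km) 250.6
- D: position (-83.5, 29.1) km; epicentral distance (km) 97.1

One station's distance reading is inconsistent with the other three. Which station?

Solve using three stations at a time. Using A, B, C (subtract circle equations pairwise → linear system) gives (x, y) ≈ (-110.7, -10.9).
Distances from that point to each station vs reported:
  A: calculated 235.6 vs reported 235.6 → residual 0.0 km
  B: calculated 156.9 vs reported 156.9 → residual 0.0 km
  C: calculated 250.6 vs reported 250.6 → residual 0.0 km
  D: calculated 48.4 vs reported 97.1 → residual 48.7 km
A, B, C are mutually consistent (residuals ≈ 0); D is off by 48.7 km.

D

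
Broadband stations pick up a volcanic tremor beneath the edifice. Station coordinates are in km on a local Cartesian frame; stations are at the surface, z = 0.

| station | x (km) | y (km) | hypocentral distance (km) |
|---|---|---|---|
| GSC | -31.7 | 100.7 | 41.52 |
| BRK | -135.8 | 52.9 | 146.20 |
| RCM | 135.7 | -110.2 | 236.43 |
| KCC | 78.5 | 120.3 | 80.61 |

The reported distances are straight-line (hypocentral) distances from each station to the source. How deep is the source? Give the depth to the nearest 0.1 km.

depth ≈ 11.2 km

Each station gives a sphere (x−x_i)² + (y−y_i)² + z² = d_i² (stations at z=0).
Subtracting the GSC sphere from BRK and RCM: z² cancels, leaving linear equations in x and y:
-208.2 x − 95.6 y = -9555.86
334.8 x − 421.8 y = -34762.08
Solving: x ≈ 5.904, y ≈ 87.100 km (keep extra digits for the depth step; rounded: 5.9, 87.1).
Then from the GSC sphere: z² = 41.52² − (x + 31.7)² − (y − 100.7)² with x = 5.904, y = 87.100, so z ≈ 11.175 ≈ 11.2 km.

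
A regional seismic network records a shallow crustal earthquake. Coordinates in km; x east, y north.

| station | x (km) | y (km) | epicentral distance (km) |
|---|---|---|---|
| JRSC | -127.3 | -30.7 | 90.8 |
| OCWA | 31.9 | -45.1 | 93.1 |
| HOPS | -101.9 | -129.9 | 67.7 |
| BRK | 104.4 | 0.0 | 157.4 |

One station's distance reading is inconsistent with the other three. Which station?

BRK

Solve using three stations at a time. Using JRSC, OCWA, HOPS (subtract circle equations pairwise → linear system) gives (x, y) ≈ (-53.1, -83.0).
Distances from that point to each station vs reported:
  JRSC: calculated 90.8 vs reported 90.8 → residual 0.0 km
  OCWA: calculated 93.1 vs reported 93.1 → residual 0.0 km
  HOPS: calculated 67.7 vs reported 67.7 → residual 0.0 km
  BRK: calculated 178.0 vs reported 157.4 → residual 20.6 km
JRSC, OCWA, HOPS are mutually consistent (residuals ≈ 0); BRK is off by 20.6 km.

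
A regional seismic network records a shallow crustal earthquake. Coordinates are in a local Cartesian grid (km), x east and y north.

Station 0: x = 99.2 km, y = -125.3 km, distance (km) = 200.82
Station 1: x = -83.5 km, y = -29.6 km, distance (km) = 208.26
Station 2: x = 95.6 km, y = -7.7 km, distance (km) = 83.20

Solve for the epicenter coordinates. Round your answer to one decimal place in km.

96.3 km east, 75.5 km north

Circle about each station: (x − 99.2)² + (y + 125.3)² = 200.82²; (x + 83.5)² + (y + 29.6)² = 208.26²; (x − 95.6)² + (y + 7.7)² = 83.20².
Subtracting pairs of circle equations eliminates x²+y² and gives linear equations (the radical axes):
-365.4 x + 191.4 y = -20735.88
-7.2 x + 235.2 y = 17064.35
Solving the 2×2 system: x ≈ 96.3, y ≈ 75.5 km.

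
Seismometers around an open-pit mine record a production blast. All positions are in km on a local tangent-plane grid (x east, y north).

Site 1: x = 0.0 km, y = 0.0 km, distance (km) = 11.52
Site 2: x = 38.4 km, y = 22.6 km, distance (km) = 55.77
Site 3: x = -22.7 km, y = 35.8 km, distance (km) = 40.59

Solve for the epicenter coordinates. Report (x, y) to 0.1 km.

(-11.1, -3.1)

Circle about each station: x² + y² = 11.52²; (x − 38.4)² + (y − 22.6)² = 55.77²; (x + 22.7)² + (y − 35.8)² = 40.59².
Subtracting pairs of circle equations eliminates x²+y² and gives linear equations (the radical axes):
76.8 x + 45.2 y = -992.26
-45.4 x + 71.6 y = 282.09
Solving the 2×2 system: x ≈ -11.1, y ≈ -3.1 km.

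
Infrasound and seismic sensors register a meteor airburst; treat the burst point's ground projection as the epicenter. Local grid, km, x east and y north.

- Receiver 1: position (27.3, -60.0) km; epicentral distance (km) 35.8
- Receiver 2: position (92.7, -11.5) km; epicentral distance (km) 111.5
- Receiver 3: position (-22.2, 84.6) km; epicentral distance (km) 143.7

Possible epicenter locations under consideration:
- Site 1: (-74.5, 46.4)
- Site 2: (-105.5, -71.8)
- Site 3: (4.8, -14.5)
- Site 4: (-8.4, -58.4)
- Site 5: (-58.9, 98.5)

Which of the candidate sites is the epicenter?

For each candidate, compare |candidate − station| to the reported distance:
Site 1: residuals Receiver 1 111.5, Receiver 2 65.4, Receiver 3 78.9 → max 111.5 km
Site 2: residuals Receiver 1 97.5, Receiver 2 95.7, Receiver 3 33.5 → max 97.5 km
Site 3: residuals Receiver 1 15.0, Receiver 2 23.5, Receiver 3 41.0 → max 41.0 km
Site 4: residuals Receiver 1 0.1, Receiver 2 0.1, Receiver 3 0.0 → max 0.1 km
Site 5: residuals Receiver 1 144.6, Receiver 2 75.8, Receiver 3 104.5 → max 144.6 km
Only Site 4 has all residuals ≈ 0.

Site 4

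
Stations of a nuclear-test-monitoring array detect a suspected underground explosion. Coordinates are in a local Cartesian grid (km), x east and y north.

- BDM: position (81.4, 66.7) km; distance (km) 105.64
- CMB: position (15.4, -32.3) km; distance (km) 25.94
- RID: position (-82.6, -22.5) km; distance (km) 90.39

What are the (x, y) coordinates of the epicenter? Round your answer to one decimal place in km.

x ≈ 6.6 km, y ≈ -7.9 km

Circle about each station: (x − 81.4)² + (y − 66.7)² = 105.64²; (x − 15.4)² + (y + 32.3)² = 25.94²; (x + 82.6)² + (y + 22.5)² = 90.39².
Subtracting pairs of circle equations eliminates x²+y² and gives linear equations (the radical axes):
-132.0 x − 198.0 y = 692.53
-328.0 x − 178.4 y = -756.38
Solving the 2×2 system: x ≈ 6.6, y ≈ -7.9 km.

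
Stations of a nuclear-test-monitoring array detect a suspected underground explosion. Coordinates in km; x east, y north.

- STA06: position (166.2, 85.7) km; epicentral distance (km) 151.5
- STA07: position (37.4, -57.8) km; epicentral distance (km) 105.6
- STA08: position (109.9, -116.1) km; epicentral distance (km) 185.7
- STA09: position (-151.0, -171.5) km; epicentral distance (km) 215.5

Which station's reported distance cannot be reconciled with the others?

Solve using three stations at a time. Using STA06, STA07, STA08 (subtract circle equations pairwise → linear system) gives (x, y) ≈ (19.9, 46.3).
Distances from that point to each station vs reported:
  STA06: calculated 151.5 vs reported 151.5 → residual 0.0 km
  STA07: calculated 105.6 vs reported 105.6 → residual 0.0 km
  STA08: calculated 185.7 vs reported 185.7 → residual 0.0 km
  STA09: calculated 276.9 vs reported 215.5 → residual 61.4 km
STA06, STA07, STA08 are mutually consistent (residuals ≈ 0); STA09 is off by 61.4 km.

STA09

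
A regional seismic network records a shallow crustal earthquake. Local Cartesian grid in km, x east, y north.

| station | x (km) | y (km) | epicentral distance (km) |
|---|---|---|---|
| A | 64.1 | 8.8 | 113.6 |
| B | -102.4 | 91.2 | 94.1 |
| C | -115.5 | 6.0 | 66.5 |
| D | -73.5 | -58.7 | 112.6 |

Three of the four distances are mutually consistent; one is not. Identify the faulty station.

Solve using three stations at a time. Using A, B, C (subtract circle equations pairwise → linear system) gives (x, y) ≈ (-49.4, 13.4).
Distances from that point to each station vs reported:
  A: calculated 113.6 vs reported 113.6 → residual 0.0 km
  B: calculated 94.1 vs reported 94.1 → residual 0.0 km
  C: calculated 66.5 vs reported 66.5 → residual 0.0 km
  D: calculated 76.0 vs reported 112.6 → residual 36.6 km
A, B, C are mutually consistent (residuals ≈ 0); D is off by 36.6 km.

D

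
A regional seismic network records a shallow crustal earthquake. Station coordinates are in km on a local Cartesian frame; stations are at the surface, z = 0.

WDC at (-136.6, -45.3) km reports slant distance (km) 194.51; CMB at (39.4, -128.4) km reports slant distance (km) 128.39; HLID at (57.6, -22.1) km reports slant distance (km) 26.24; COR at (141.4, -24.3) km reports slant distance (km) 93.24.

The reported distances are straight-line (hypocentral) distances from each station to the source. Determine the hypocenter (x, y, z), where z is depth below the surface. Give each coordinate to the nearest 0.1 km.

Each station gives a sphere (x−x_i)² + (y−y_i)² + z² = d_i² (stations at z=0).
Subtracting the WDC sphere from CMB and HLID: z² cancels, leaving linear equations in x and y:
352.0 x − 166.2 y = 18677.42
388.4 x + 46.4 y = 20240.12
Solving: x ≈ 52.303, y ≈ -1.605 km (keep extra digits for the depth step; rounded: 52.3, -1.6).
Then from the WDC sphere: z² = 194.51² − (x + 136.6)² − (y + 45.3)² with x = 52.303, y = -1.605, so z ≈ 15.509 ≈ 15.5 km.

x ≈ 52.3 km, y ≈ -1.6 km, depth ≈ 15.5 km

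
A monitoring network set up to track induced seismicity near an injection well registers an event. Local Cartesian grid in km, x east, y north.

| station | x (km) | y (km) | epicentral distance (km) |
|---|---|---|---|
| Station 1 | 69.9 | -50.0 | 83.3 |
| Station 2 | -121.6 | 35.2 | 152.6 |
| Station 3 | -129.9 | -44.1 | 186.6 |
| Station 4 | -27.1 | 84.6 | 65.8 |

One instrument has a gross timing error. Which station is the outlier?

Solve using three stations at a time. Using Station 2, Station 3, Station 4 (subtract circle equations pairwise → linear system) gives (x, y) ≈ (30.1, 52.0).
Distances from that point to each station vs reported:
  Station 1: calculated 109.4 vs reported 83.3 → residual 26.1 km
  Station 2: calculated 152.6 vs reported 152.6 → residual 0.0 km
  Station 3: calculated 186.6 vs reported 186.6 → residual 0.0 km
  Station 4: calculated 65.9 vs reported 65.8 → residual 0.1 km
Station 2, Station 3, Station 4 are mutually consistent (residuals ≈ 0); Station 1 is off by 26.1 km.

Station 1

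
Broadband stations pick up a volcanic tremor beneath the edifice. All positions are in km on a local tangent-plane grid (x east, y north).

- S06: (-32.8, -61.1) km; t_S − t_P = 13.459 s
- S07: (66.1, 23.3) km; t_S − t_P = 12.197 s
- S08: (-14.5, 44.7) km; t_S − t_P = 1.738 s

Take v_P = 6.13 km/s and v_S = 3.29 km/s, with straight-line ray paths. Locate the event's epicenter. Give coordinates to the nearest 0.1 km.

Distance from S−P lag: d = Δt · v_P v_S / (v_P − v_S) = Δt · (6.13·3.29)/(6.13−3.29) ≈ 7.1013·Δt.
So d_S06 = 95.58, d_S07 = 86.61, d_S08 = 12.34 km.
Circle about each station: (x + 32.8)² + (y + 61.1)² = 95.58²; (x − 66.1)² + (y − 23.3)² = 86.61²; (x + 14.5)² + (y − 44.7)² = 12.34².
Subtracting the S06 equation from the S07 and S08 equations removes the quadratic terms:
197.8 x + 168.8 y = 1737.29
36.6 x + 211.6 y = 6382.55
Solving the 2×2 system: x ≈ -19.9, y ≈ 33.6 km.
Check against S06 (with the unrounded x, y): √((x + 32.8)²+(y + 61.1)²) = 95.58 ≈ 95.58 km. ✓

(-19.9, 33.6)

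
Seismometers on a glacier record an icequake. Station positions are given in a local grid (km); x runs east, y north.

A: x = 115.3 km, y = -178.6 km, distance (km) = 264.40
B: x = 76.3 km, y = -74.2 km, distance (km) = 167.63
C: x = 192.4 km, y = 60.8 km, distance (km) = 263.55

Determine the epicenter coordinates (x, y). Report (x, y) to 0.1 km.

-66.8 km east, 13.1 km north

Circle about each station: (x − 115.3)² + (y + 178.6)² = 264.40²; (x − 76.3)² + (y + 74.2)² = 167.63²; (x − 192.4)² + (y − 60.8)² = 263.55².
Subtracting pairs of circle equations eliminates x²+y² and gives linear equations (the radical axes):
-78.0 x + 208.8 y = 7942.82
154.2 x + 478.8 y = -4028.89
Solving the 2×2 system: x ≈ -66.8, y ≈ 13.1 km.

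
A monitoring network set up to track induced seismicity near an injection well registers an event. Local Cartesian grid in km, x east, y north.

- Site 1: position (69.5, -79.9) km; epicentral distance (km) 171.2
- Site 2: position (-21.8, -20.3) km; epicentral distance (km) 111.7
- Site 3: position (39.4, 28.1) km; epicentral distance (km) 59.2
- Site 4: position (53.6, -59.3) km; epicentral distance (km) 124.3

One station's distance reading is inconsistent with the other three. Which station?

Site 4

Solve using three stations at a time. Using Site 1, Site 2, Site 3 (subtract circle equations pairwise → linear system) gives (x, y) ≈ (19.0, 83.7).
Distances from that point to each station vs reported:
  Site 1: calculated 171.2 vs reported 171.2 → residual 0.0 km
  Site 2: calculated 111.7 vs reported 111.7 → residual 0.0 km
  Site 3: calculated 59.2 vs reported 59.2 → residual 0.0 km
  Site 4: calculated 147.1 vs reported 124.3 → residual 22.8 km
Site 1, Site 2, Site 3 are mutually consistent (residuals ≈ 0); Site 4 is off by 22.8 km.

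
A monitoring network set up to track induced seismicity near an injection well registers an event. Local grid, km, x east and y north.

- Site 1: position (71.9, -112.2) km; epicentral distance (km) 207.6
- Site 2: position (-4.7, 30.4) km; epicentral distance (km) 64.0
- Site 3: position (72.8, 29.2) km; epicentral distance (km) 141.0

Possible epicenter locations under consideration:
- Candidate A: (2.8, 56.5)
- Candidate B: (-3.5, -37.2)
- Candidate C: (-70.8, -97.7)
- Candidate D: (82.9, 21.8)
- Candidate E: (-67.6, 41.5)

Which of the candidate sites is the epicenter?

For each candidate, compare |candidate − station| to the reported distance:
Candidate A: residuals Site 1 25.3, Site 2 36.8, Site 3 65.9 → max 65.9 km
Candidate B: residuals Site 1 101.3, Site 2 3.6, Site 3 39.9 → max 101.3 km
Candidate C: residuals Site 1 64.2, Site 2 80.1, Site 3 50.6 → max 80.1 km
Candidate D: residuals Site 1 73.1, Site 2 24.0, Site 3 128.5 → max 128.5 km
Candidate E: residuals Site 1 0.0, Site 2 0.1, Site 3 0.1 → max 0.1 km
Only Candidate E has all residuals ≈ 0.

Candidate E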